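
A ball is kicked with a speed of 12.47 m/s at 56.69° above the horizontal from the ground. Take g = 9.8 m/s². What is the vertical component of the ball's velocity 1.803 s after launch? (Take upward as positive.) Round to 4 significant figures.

Initial vertical component: v_y0 = 12.47 sin 56.69° = 10.421 m/s.
v_y(t) = v_y0 − g t = 10.421 − 9.8 × 1.803 = -7.248 m/s.

-7.248 m/s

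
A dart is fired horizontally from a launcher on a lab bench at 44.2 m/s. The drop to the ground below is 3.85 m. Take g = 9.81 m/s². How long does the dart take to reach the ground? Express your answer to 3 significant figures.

0.886 s

The horizontal speed doesn't affect the fall. With v_y0 = 0, h = ½ g t².
t = √(2 × 3.85 / 9.81) = √0.7849 = 0.886 s.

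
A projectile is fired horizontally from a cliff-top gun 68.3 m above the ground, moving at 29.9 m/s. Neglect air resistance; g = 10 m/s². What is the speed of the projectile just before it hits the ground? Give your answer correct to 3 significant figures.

47.5 m/s

Fall time: t = √(2 × 68.3 / 10) = 3.696 s.
At impact: v_x = 29.9 m/s (unchanged), v_y = g t = 10 × 3.696 = 36.96 m/s.
Speed = √(v_x² + v_y²) = √(894.0 + 1366) = 47.5 m/s.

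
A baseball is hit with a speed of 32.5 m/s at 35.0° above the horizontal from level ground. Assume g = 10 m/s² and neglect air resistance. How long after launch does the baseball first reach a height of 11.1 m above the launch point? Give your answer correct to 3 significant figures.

0.744 s

v_y0 = 32.5 sin 35.0° = 18.64 m/s.
Set y = v_y0 t − ½ g t² = 11.1: 5.000 t² − 18.64 t + 11.1 = 0.
t = [18.64 ± √(347.4 − 222.0)] / 10 = (18.64 ± 11.20) / 10, giving t = 0.744 s or t = 2.98 s.
The baseball is on the way up at the first time, so t = 0.744 s.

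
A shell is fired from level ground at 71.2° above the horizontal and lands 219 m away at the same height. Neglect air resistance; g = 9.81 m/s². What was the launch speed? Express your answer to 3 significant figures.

59.3 m/s

On level ground, R = v₀² sin(2θ) / g, so v₀ = √(R g / sin 2θ).
sin(2 × 71.2°) = 0.6101.
v₀ = √(219 × 9.81 / 0.6101) = √3521 = 59.3 m/s.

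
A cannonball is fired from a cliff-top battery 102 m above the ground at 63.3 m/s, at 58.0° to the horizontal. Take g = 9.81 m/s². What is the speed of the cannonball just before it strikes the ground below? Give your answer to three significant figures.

77.5 m/s

v_x = 63.3 cos 58.0° = 33.54 m/s is unchanged throughout.
For the vertical component, v_y² = v_y0² + 2 g h = (53.68)² + 2×9.81×102 = 4883, so |v_y| = 69.88 m/s.
Impact speed = √(v_x² + v_y²) = √(1125 + 4883) = 77.5 m/s.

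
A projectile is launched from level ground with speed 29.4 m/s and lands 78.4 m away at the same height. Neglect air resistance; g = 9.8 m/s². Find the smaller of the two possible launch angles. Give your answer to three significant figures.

Level-ground range: R = v₀² sin(2θ)/g ⇒ sin 2θ = R g / v₀² = 78.4×9.8/29.4² = 0.8889.
2θ = arcsin(0.8889) = 62.74° or 180° − 62.74° = 117.26°.
So θ = 31.4° or θ = 58.6°.

31.4°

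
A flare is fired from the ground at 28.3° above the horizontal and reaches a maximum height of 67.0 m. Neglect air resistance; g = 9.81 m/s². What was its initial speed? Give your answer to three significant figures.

At maximum height v_y = 0, so (v₀ sin θ)² = 2 g H.
v₀ sin 28.3° = √(2 × 9.81 × 67.0) = 36.26 m/s.
v₀ = 36.26 / sin 28.3° = 36.26 / 0.4741 = 76.5 m/s.

76.5 m/s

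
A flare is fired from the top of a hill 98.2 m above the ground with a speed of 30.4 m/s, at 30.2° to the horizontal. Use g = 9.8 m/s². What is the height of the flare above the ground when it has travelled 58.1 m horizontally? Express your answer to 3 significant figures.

108 m

v_x = 30.4 cos 30.2° = 26.27 m/s, v_y0 = 30.4 sin 30.2° = 15.29 m/s.
Time to reach x = 58.1 m: t = x / v_x = 58.1 / 26.27 = 2.212 s.
y = 98.2 + v_y0 t − ½ g t² = 98.2 + 15.29×2.212 − 4.900×2.212² = 108 m.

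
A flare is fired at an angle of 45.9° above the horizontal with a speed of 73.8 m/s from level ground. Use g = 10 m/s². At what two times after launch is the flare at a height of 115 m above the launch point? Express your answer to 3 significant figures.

3.04 s and 7.56 s

v_y0 = 73.8 sin 45.9° = 53.00 m/s.
Set y = v_y0 t − ½ g t² = 115: 5.000 t² − 53.00 t + 115 = 0.
t = [53.00 ± √(2809 − 2300)] / 10 = (53.00 ± 22.56) / 10, giving t = 3.04 s or t = 7.56 s.
So the flare is at 115 m at t = 3.04 s (rising) and t = 7.56 s (falling).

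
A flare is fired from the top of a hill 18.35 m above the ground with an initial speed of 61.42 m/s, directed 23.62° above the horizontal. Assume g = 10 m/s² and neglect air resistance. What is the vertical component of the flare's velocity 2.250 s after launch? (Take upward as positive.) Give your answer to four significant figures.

2.109 m/s

Initial vertical component: v_y0 = 61.42 sin 23.62° = 24.609 m/s.
v_y(t) = v_y0 − g t = 24.609 − 10 × 2.250 = 2.109 m/s.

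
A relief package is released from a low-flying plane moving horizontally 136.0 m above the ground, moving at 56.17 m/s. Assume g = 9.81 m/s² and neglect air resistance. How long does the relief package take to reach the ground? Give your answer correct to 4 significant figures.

The horizontal speed doesn't affect the fall. With v_y0 = 0, h = ½ g t².
t = √(2 × 136.0 / 9.81) = √27.727 = 5.266 s.

5.266 s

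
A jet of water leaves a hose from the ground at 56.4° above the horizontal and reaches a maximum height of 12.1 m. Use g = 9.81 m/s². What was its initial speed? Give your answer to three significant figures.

At maximum height v_y = 0, so (v₀ sin θ)² = 2 g H.
v₀ sin 56.4° = √(2 × 9.81 × 12.1) = 15.41 m/s.
v₀ = 15.41 / sin 56.4° = 15.41 / 0.8329 = 18.5 m/s.

18.5 m/s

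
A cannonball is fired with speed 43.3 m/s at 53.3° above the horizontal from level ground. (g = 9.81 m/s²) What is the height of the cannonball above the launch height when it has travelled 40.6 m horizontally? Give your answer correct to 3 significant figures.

v_x = 43.3 cos 53.3° = 25.88 m/s, v_y0 = 43.3 sin 53.3° = 34.72 m/s.
Time to reach x = 40.6 m: t = x / v_x = 40.6 / 25.88 = 1.569 s.
y = v_y0 t − ½ g t² = 34.72×1.569 − 4.905×1.569² = 42.4 m.

42.4 m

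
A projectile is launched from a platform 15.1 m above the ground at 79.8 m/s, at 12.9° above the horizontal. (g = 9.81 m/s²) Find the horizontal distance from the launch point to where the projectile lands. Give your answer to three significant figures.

Components: v_x = 79.8 cos 12.9° = 77.79 m/s, v_y = 79.8 sin 12.9° = 17.82 m/s.
Vertical: 0 = 15.1 + 17.82 t − ½(9.81) t² ⇒ 4.905 t² − 17.82 t − 15.1 = 0.
t = [17.82 + √(317.6 + 296.3)] / 9.810 = 4.342 s.
Horizontal: R = v_x · t = 77.79 × 4.342 = 338 m.

338 m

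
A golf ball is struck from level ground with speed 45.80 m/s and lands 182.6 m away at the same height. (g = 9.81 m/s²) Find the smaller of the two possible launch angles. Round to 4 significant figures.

Level-ground range: R = v₀² sin(2θ)/g ⇒ sin 2θ = R g / v₀² = 182.6×9.81/45.80² = 0.8540.
2θ = arcsin(0.8540) = 58.649° or 180° − 58.649° = 121.351°.
So θ = 29.32° or θ = 60.68°.

29.32°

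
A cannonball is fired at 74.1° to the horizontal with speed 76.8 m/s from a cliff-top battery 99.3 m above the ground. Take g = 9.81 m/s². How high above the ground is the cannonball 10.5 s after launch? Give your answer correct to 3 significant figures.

334 m

v_y0 = 76.8 sin 74.1° = 73.86 m/s.
y(t) = 99.3 + v_y0 t − ½ g t² = 99.3 + 73.86×10.5 − ½×9.81×10.5² = 334 m.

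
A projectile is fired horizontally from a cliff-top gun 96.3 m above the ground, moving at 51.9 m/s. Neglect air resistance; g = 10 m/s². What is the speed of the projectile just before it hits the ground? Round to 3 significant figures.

Fall time: t = √(2 × 96.3 / 10) = 4.389 s.
At impact: v_x = 51.9 m/s (unchanged), v_y = g t = 10 × 4.389 = 43.89 m/s.
Speed = √(v_x² + v_y²) = √(2694 + 1926) = 68.0 m/s.

68.0 m/s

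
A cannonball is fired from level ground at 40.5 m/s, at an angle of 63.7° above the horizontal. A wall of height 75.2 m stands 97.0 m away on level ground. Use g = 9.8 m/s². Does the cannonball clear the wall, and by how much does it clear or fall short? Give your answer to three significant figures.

No — it falls 22.1 m short of clearing the wall.

v_x = 40.5 cos 63.7° = 17.94 m/s; v_y0 = 40.5 sin 63.7° = 36.31 m/s.
Time to reach the wall: t = 97.0 / 17.94 = 5.407 s.
Height at that point: y = 36.31×5.407 − 4.900×5.407² = 53.07 m.
That is 75.2 − 53.07 = 22.1 m below the top of the wall, so the cannonball does not clear it.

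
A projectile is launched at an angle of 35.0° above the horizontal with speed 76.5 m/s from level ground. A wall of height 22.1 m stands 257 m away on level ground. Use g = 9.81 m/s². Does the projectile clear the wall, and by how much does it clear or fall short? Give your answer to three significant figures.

v_x = 76.5 cos 35.0° = 62.67 m/s; v_y0 = 76.5 sin 35.0° = 43.88 m/s.
Time to reach the wall: t = 257 / 62.67 = 4.101 s.
Height at that point: y = 43.88×4.101 − 4.905×4.101² = 97.46 m.
That is 97.46 − 22.1 = 75.4 m above the top of the wall, so the projectile clears it.

Yes — it clears the wall by 75.4 m.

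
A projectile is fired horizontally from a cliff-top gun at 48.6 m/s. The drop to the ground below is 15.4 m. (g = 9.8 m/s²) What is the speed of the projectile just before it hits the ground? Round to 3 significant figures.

51.6 m/s

Fall time: t = √(2 × 15.4 / 9.8) = 1.773 s.
At impact: v_x = 48.6 m/s (unchanged), v_y = g t = 9.8 × 1.773 = 17.38 m/s.
Speed = √(v_x² + v_y²) = √(2362 + 302.1) = 51.6 m/s.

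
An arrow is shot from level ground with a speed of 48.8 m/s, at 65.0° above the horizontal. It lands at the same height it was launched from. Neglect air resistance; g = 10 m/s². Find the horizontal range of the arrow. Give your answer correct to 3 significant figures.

182 m

Components: v_x = 48.8 cos 65.0° = 20.62 m/s, v_y = 48.8 sin 65.0° = 44.23 m/s.
Time of flight (same landing height): t = 2 v_y / g = 2 × 44.23 / 10 = 8.846 s.
Range: R = v_x · t = 20.62 × 8.846 = 182 m.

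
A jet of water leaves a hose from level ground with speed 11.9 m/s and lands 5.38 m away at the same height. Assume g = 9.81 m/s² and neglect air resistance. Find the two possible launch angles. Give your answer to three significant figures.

Level-ground range: R = v₀² sin(2θ)/g ⇒ sin 2θ = R g / v₀² = 5.38×9.81/11.9² = 0.3727.
2θ = arcsin(0.3727) = 21.88° or 180° − 21.88° = 158.12°.
So θ = 10.9° or θ = 79.1°.

10.9° and 79.1°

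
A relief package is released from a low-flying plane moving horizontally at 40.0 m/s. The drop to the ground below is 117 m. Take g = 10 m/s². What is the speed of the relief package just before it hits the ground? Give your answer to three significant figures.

Fall time: t = √(2 × 117 / 10) = 4.837 s.
At impact: v_x = 40.0 m/s (unchanged), v_y = g t = 10 × 4.837 = 48.37 m/s.
Speed = √(v_x² + v_y²) = √(1600 + 2340) = 62.8 m/s.

62.8 m/s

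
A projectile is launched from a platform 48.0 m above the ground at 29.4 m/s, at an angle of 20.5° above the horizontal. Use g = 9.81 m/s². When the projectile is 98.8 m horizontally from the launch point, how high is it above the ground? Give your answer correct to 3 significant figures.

v_x = 29.4 cos 20.5° = 27.54 m/s, v_y0 = 29.4 sin 20.5° = 10.30 m/s.
Time to reach x = 98.8 m: t = x / v_x = 98.8 / 27.54 = 3.588 s.
y = 48.0 + v_y0 t − ½ g t² = 48.0 + 10.30×3.588 − 4.905×3.588² = 21.8 m.

21.8 m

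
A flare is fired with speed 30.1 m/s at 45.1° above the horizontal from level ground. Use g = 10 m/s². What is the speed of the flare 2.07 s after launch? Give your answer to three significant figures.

v_x = 30.1 cos 45.1° = 21.25 m/s (constant).
v_y(t) = 30.1 sin 45.1° − g t = 21.32 − 10 × 2.07 = 0.6200 m/s.
Speed = √(v_x² + v_y²) = √(451.6 + 0.3844) = 21.3 m/s.

21.3 m/s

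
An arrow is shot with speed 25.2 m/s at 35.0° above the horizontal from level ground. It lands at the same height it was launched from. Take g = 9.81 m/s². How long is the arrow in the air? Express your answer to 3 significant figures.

Vertical component: v_y = 25.2 sin 35.0° = 14.45 m/s.
For a projectile landing at launch height, time of flight is t = 2 v_y / g = 2 × 14.45 / 9.81 = 2.95 s.

2.95 s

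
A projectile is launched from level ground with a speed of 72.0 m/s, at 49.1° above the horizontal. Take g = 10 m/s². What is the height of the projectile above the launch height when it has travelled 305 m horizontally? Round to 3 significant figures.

143 m

v_x = 72.0 cos 49.1° = 47.14 m/s, v_y0 = 72.0 sin 49.1° = 54.42 m/s.
Time to reach x = 305 m: t = x / v_x = 305 / 47.14 = 6.470 s.
y = v_y0 t − ½ g t² = 54.42×6.470 − 5.000×6.470² = 143 m.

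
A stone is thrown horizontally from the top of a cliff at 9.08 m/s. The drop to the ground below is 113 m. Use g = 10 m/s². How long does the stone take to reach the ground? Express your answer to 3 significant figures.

The horizontal speed doesn't affect the fall. With v_y0 = 0, h = ½ g t².
t = √(2 × 113 / 10) = √22.60 = 4.75 s.

4.75 s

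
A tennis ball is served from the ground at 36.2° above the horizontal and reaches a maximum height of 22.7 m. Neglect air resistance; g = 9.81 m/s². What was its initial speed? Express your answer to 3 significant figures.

At maximum height v_y = 0, so (v₀ sin θ)² = 2 g H.
v₀ sin 36.2° = √(2 × 9.81 × 22.7) = 21.10 m/s.
v₀ = 21.10 / sin 36.2° = 21.10 / 0.5906 = 35.7 m/s.

35.7 m/s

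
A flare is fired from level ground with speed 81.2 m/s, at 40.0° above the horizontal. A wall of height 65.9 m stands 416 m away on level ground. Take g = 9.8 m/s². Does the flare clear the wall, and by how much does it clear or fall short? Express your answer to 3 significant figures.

Yes — it clears the wall by 64.0 m.

v_x = 81.2 cos 40.0° = 62.20 m/s; v_y0 = 81.2 sin 40.0° = 52.19 m/s.
Time to reach the wall: t = 416 / 62.20 = 6.688 s.
Height at that point: y = 52.19×6.688 − 4.900×6.688² = 129.9 m.
That is 129.9 − 65.9 = 64.0 m above the top of the wall, so the flare clears it.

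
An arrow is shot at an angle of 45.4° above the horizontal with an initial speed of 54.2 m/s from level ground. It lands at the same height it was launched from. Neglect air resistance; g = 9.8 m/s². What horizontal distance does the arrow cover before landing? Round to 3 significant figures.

300 m

Components: v_x = 54.2 cos 45.4° = 38.06 m/s, v_y = 54.2 sin 45.4° = 38.59 m/s.
Time of flight (same landing height): t = 2 v_y / g = 2 × 38.59 / 9.8 = 7.876 s.
Range: R = v_x · t = 38.06 × 7.876 = 300 m.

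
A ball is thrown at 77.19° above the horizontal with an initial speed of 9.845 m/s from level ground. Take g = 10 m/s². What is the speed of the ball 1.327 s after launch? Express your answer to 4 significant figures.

4.270 m/s

v_x = 9.845 cos 77.19° = 2.1828 m/s (constant).
v_y(t) = 9.845 sin 77.19° − g t = 9.6000 − 10 × 1.327 = -3.6700 m/s.
Speed = √(v_x² + v_y²) = √(4.7646 + 13.469) = 4.270 m/s.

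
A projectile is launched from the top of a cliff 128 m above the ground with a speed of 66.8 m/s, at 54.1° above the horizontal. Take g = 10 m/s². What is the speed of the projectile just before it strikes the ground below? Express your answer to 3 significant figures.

83.8 m/s

v_x = 66.8 cos 54.1° = 39.17 m/s is unchanged throughout.
For the vertical component, v_y² = v_y0² + 2 g h = (54.11)² + 2×10×128 = 5488, so |v_y| = 74.08 m/s.
Impact speed = √(v_x² + v_y²) = √(1534 + 5488) = 83.8 m/s.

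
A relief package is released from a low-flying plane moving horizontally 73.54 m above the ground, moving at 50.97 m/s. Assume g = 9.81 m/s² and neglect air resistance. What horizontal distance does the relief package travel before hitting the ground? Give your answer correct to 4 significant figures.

Initial vertical velocity is zero, so the fall time comes from h = ½ g t²: t = √(2 × 73.54 / 9.81) = 3.8721 s.
Horizontal motion is uniform at 50.97 m/s, so x = 50.97 × 3.8721 = 197.4 m.

197.4 m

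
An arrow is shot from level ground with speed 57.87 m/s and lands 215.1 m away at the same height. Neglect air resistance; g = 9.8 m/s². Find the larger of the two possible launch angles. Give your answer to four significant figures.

Level-ground range: R = v₀² sin(2θ)/g ⇒ sin 2θ = R g / v₀² = 215.1×9.8/57.87² = 0.6294.
2θ = arcsin(0.6294) = 39.006° or 180° − 39.006° = 140.994°.
So θ = 19.50° or θ = 70.50°.

70.50°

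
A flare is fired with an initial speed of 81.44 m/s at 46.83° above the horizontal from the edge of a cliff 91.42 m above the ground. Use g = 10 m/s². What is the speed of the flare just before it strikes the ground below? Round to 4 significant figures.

91.98 m/s

v_x = 81.44 cos 46.83° = 55.718 m/s is unchanged throughout.
For the vertical component, v_y² = v_y0² + 2 g h = (59.396)² + 2×10×91.42 = 5356.3, so |v_y| = 73.187 m/s.
Impact speed = √(v_x² + v_y²) = √(3104.5 + 5356.3) = 91.98 m/s.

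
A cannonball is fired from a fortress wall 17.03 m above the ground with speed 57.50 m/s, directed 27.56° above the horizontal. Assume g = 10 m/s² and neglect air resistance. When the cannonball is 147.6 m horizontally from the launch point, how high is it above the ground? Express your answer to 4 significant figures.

v_x = 57.50 cos 27.56° = 50.975 m/s, v_y0 = 57.50 sin 27.56° = 26.604 m/s.
Time to reach x = 147.6 m: t = x / v_x = 147.6 / 50.975 = 2.8955 s.
y = 17.03 + v_y0 t − ½ g t² = 17.03 + 26.604×2.8955 − 5.000×2.8955² = 52.14 m.

52.14 m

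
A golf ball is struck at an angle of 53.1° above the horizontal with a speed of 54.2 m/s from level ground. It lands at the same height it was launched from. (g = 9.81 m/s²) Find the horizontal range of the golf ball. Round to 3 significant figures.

Components: v_x = 54.2 cos 53.1° = 32.54 m/s, v_y = 54.2 sin 53.1° = 43.34 m/s.
Time of flight (same landing height): t = 2 v_y / g = 2 × 43.34 / 9.81 = 8.836 s.
Range: R = v_x · t = 32.54 × 8.836 = 288 m.

288 m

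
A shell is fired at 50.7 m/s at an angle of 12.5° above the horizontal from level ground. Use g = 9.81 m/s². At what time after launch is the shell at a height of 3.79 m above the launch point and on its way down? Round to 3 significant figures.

v_y0 = 50.7 sin 12.5° = 10.97 m/s.
Set y = v_y0 t − ½ g t² = 3.79: 4.905 t² − 10.97 t + 3.79 = 0.
t = [10.97 ± √(120.3 − 74.36)] / 9.81 = (10.97 ± 6.778) / 9.81, giving t = 0.427 s or t = 1.81 s.
On the way down corresponds to the larger root: t = 1.81 s.

1.81 s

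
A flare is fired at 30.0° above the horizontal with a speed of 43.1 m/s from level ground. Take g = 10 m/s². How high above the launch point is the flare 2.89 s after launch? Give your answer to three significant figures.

20.5 m

v_y0 = 43.1 sin 30.0° = 21.55 m/s.
y(t) = v_y0 t − ½ g t² = 21.55×2.89 − 5.000×2.89² = 20.5 m.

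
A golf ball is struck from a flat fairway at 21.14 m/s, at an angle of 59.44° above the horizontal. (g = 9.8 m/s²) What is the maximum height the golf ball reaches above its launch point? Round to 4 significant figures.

Vertical component of launch velocity: v_y = 21.14 sin 59.44° = 18.204 m/s.
At the highest point the vertical velocity is zero, so v_y² = 2 g h_max.
h_max = (18.204)² / (2 × 9.8) = 331.39 / 19.60 = 16.91 m.

16.91 m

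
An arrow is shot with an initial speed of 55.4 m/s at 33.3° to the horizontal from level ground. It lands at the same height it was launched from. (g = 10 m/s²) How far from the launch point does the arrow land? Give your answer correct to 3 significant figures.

282 m

For level ground, R = v₀² sin(2θ) / g.
sin(2 × 33.3°) = sin 66.60° = 0.9178.
R = (55.4)² × 0.9178 / 10 = 282 m.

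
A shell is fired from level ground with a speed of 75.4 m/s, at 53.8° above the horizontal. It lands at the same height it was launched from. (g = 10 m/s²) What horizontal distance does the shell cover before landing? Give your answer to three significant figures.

For level ground, R = v₀² sin(2θ) / g.
sin(2 × 53.8°) = sin 107.6° = 0.9532.
R = (75.4)² × 0.9532 / 10 = 542 m.

542 m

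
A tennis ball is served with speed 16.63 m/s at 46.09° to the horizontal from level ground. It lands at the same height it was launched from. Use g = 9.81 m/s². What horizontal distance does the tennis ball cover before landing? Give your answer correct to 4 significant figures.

Components: v_x = 16.63 cos 46.09° = 11.533 m/s, v_y = 16.63 sin 46.09° = 11.981 m/s.
Time of flight (same landing height): t = 2 v_y / g = 2 × 11.981 / 9.81 = 2.4426 s.
Range: R = v_x · t = 11.533 × 2.4426 = 28.17 m.

28.17 m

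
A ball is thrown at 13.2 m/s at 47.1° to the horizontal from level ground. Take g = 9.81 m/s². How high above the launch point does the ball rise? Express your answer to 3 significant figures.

Vertical component of launch velocity: v_y = 13.2 sin 47.1° = 9.670 m/s.
At the highest point the vertical velocity is zero, so v_y² = 2 g h_max.
h_max = (9.670)² / (2 × 9.81) = 93.51 / 19.62 = 4.77 m.

4.77 m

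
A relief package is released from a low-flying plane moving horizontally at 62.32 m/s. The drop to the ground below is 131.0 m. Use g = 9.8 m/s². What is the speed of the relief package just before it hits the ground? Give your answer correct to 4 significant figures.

80.32 m/s

Fall time: t = √(2 × 131.0 / 9.8) = 5.1706 s.
At impact: v_x = 62.32 m/s (unchanged), v_y = g t = 9.8 × 5.1706 = 50.672 m/s.
Speed = √(v_x² + v_y²) = √(3883.8 + 2567.7) = 80.32 m/s.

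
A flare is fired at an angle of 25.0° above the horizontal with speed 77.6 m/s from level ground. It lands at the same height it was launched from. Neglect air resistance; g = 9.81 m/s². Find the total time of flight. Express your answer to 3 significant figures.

Vertical component: v_y = 77.6 sin 25.0° = 32.80 m/s.
For a projectile landing at launch height, time of flight is t = 2 v_y / g = 2 × 32.80 / 9.81 = 6.69 s.

6.69 s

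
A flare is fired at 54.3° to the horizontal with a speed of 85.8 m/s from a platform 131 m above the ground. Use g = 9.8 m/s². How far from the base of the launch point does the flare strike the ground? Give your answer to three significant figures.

796 m

Components: v_x = 85.8 cos 54.3° = 50.07 m/s, v_y = 85.8 sin 54.3° = 69.68 m/s.
Vertical: 0 = 131 + 69.68 t − ½(9.8) t² ⇒ 4.900 t² − 69.68 t − 131 = 0.
t = [69.68 + √(4855 + 2568)] / 9.800 = 15.90 s.
Horizontal: R = v_x · t = 50.07 × 15.90 = 796 m.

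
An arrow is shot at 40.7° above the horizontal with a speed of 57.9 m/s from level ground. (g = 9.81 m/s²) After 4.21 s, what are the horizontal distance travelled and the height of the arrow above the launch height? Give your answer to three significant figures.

x = 185 m, y = 72.0 m

v_x = 57.9 cos 40.7° = 43.90 m/s; v_y0 = 57.9 sin 40.7° = 37.76 m/s.
x = v_x t = 43.90 × 4.21 = 185 m.
y = v_y0 t − ½ g t² = 37.76×4.21 − 4.905×4.21² = 72.0 m.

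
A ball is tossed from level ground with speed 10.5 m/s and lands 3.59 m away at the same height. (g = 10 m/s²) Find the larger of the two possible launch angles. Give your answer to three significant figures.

Level-ground range: R = v₀² sin(2θ)/g ⇒ sin 2θ = R g / v₀² = 3.59×10/10.5² = 0.3256.
2θ = arcsin(0.3256) = 19.00° or 180° − 19.00° = 161.00°.
So θ = 9.50° or θ = 80.5°.

80.5°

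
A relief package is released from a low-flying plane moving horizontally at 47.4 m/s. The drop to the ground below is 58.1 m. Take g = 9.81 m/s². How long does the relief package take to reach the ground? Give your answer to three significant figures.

The horizontal speed doesn't affect the fall. With v_y0 = 0, h = ½ g t².
t = √(2 × 58.1 / 9.81) = √11.85 = 3.44 s.

3.44 s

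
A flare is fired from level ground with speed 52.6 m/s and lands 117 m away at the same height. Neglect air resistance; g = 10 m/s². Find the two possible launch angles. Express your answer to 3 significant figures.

Level-ground range: R = v₀² sin(2θ)/g ⇒ sin 2θ = R g / v₀² = 117×10/52.6² = 0.4229.
2θ = arcsin(0.4229) = 25.02° or 180° − 25.02° = 154.98°.
So θ = 12.5° or θ = 77.5°.

12.5° and 77.5°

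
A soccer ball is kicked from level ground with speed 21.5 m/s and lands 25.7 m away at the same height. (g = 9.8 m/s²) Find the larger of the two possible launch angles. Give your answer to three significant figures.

73.5°

Level-ground range: R = v₀² sin(2θ)/g ⇒ sin 2θ = R g / v₀² = 25.7×9.8/21.5² = 0.5449.
2θ = arcsin(0.5449) = 33.02° or 180° − 33.02° = 146.98°.
So θ = 16.5° or θ = 73.5°.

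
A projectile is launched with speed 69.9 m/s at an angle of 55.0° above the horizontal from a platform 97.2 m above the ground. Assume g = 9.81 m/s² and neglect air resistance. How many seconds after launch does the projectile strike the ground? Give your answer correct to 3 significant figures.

13.2 s

Vertical component: v_y = 69.9 sin 55.0° = 57.26 m/s.
Taking up as positive with launch at y = 97.2 m, landing at y = 0: 0 = 97.2 + 57.26 t − ½(9.81) t².
Solving 4.905 t² − 57.26 t − 97.2 = 0 gives t = [57.26 + √(57.26² + 4·4.905·97.2)] / 9.810 = 13.2 s.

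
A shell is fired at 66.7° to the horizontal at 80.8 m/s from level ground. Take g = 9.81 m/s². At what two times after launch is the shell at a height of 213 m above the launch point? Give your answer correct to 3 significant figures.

v_y0 = 80.8 sin 66.7° = 74.21 m/s.
Set y = v_y0 t − ½ g t² = 213: 4.905 t² − 74.21 t + 213 = 0.
t = [74.21 ± √(5507 − 4179)] / 9.81 = (74.21 ± 36.44) / 9.81, giving t = 3.85 s or t = 11.3 s.
So the shell is at 213 m at t = 3.85 s (rising) and t = 11.3 s (falling).

3.85 s and 11.3 s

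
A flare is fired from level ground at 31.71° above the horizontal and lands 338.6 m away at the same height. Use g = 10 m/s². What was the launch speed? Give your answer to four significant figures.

61.53 m/s

On level ground, R = v₀² sin(2θ) / g, so v₀ = √(R g / sin 2θ).
sin(2 × 31.71°) = 0.8943.
v₀ = √(338.6 × 10 / 0.8943) = √3786.2 = 61.53 m/s.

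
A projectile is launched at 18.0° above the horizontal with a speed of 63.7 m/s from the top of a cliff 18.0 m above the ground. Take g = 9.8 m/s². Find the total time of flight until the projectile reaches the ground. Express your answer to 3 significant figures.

4.78 s

Vertical component: v_y = 63.7 sin 18.0° = 19.68 m/s.
Taking up as positive with launch at y = 18.0 m, landing at y = 0: 0 = 18.0 + 19.68 t − ½(9.8) t².
Solving 4.900 t² − 19.68 t − 18.0 = 0 gives t = [19.68 + √(19.68² + 4·4.900·18.0)] / 9.800 = 4.78 s.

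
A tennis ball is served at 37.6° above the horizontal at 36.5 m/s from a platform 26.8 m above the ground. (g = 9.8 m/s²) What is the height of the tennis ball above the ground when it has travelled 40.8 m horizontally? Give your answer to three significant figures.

48.5 m

v_x = 36.5 cos 37.6° = 28.92 m/s, v_y0 = 36.5 sin 37.6° = 22.27 m/s.
Time to reach x = 40.8 m: t = x / v_x = 40.8 / 28.92 = 1.411 s.
y = 26.8 + v_y0 t − ½ g t² = 26.8 + 22.27×1.411 − 4.900×1.411² = 48.5 m.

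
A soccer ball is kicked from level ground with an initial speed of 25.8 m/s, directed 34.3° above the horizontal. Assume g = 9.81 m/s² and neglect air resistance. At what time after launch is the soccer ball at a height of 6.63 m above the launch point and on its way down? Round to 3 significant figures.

v_y0 = 25.8 sin 34.3° = 14.54 m/s.
Set y = v_y0 t − ½ g t² = 6.63: 4.905 t² − 14.54 t + 6.63 = 0.
t = [14.54 ± √(211.4 − 130.1)] / 9.81 = (14.54 ± 9.017) / 9.81, giving t = 0.563 s or t = 2.40 s.
On the way down corresponds to the larger root: t = 2.40 s.

2.40 s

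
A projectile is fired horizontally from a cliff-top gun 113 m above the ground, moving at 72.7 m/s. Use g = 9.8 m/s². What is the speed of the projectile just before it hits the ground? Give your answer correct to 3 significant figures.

Fall time: t = √(2 × 113 / 9.8) = 4.802 s.
At impact: v_x = 72.7 m/s (unchanged), v_y = g t = 9.8 × 4.802 = 47.06 m/s.
Speed = √(v_x² + v_y²) = √(5285 + 2215) = 86.6 m/s.

86.6 m/s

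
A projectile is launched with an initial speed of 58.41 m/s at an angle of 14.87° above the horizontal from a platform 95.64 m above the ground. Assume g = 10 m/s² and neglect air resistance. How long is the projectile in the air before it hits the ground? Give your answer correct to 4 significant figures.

Vertical component: v_y = 58.41 sin 14.87° = 14.990 m/s.
Taking up as positive with launch at y = 95.64 m, landing at y = 0: 0 = 95.64 + 14.990 t − ½(10) t².
Solving 5.000 t² − 14.990 t − 95.64 = 0 gives t = [14.990 + √(14.990² + 4·5.000·95.64)] / 10.00 = 6.122 s.

6.122 s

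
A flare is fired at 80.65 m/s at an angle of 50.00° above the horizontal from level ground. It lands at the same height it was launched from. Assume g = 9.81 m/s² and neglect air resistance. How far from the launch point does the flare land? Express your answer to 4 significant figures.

653.0 m

For level ground, R = v₀² sin(2θ) / g.
sin(2 × 50.00°) = sin 100.00° = 0.9848.
R = (80.65)² × 0.9848 / 9.81 = 653.0 m.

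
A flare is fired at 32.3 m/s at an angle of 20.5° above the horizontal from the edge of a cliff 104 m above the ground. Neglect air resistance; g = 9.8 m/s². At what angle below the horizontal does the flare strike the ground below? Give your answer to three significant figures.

57.0°

v_x = 32.3 cos 20.5° = 30.25 m/s.
At impact |v_y| = √(v_y0² + 2 g h) = √(11.31² + 2×9.8×104) = 46.54 m/s.
Angle below horizontal = arctan(|v_y| / v_x) = arctan(46.54 / 30.25) = 57.0°.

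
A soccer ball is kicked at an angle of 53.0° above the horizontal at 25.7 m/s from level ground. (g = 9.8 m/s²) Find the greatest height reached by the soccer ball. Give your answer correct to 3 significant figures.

Vertical component of launch velocity: v_y = 25.7 sin 53.0° = 20.52 m/s.
At the highest point the vertical velocity is zero, so v_y² = 2 g h_max.
h_max = (20.52)² / (2 × 9.8) = 421.1 / 19.60 = 21.5 m.

21.5 m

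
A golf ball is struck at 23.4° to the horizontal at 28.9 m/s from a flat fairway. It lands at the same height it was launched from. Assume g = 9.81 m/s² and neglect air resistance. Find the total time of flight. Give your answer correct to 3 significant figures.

Vertical component: v_y = 28.9 sin 23.4° = 11.48 m/s.
For a projectile landing at launch height, time of flight is t = 2 v_y / g = 2 × 11.48 / 9.81 = 2.34 s.

2.34 s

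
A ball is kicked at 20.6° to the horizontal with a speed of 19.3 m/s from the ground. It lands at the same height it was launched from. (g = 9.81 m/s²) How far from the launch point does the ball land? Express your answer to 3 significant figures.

Components: v_x = 19.3 cos 20.6° = 18.07 m/s, v_y = 19.3 sin 20.6° = 6.791 m/s.
Time of flight (same landing height): t = 2 v_y / g = 2 × 6.791 / 9.81 = 1.385 s.
Range: R = v_x · t = 18.07 × 1.385 = 25.0 m.

25.0 m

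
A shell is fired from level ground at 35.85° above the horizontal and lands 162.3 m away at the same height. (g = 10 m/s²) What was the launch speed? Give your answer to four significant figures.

41.35 m/s

On level ground, R = v₀² sin(2θ) / g, so v₀ = √(R g / sin 2θ).
sin(2 × 35.85°) = 0.9494.
v₀ = √(162.3 × 10 / 0.9494) = √1709.5 = 41.35 m/s.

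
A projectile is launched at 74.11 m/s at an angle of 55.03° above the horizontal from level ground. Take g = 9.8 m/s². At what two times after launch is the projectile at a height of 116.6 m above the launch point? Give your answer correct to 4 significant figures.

2.375 s and 10.02 s

v_y0 = 74.11 sin 55.03° = 60.730 m/s.
Set y = v_y0 t − ½ g t² = 116.6: 4.900 t² − 60.730 t + 116.6 = 0.
t = [60.730 ± √(3688.1 − 2285.4)] / 9.8 = (60.730 ± 37.453) / 9.8, giving t = 2.375 s or t = 10.02 s.
So the projectile is at 116.6 m at t = 2.375 s (rising) and t = 10.02 s (falling).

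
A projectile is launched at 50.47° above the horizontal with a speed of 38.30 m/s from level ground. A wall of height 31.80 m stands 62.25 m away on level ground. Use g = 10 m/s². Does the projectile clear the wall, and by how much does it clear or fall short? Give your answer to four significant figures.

v_x = 38.30 cos 50.47° = 24.377 m/s; v_y0 = 38.30 sin 50.47° = 29.540 m/s.
Time to reach the wall: t = 62.25 / 24.377 = 2.5536 s.
Height at that point: y = 29.540×2.5536 − 5.000×2.5536² = 42.829 m.
That is 42.829 − 31.80 = 11.03 m above the top of the wall, so the projectile clears it.

Yes — it clears the wall by 11.03 m.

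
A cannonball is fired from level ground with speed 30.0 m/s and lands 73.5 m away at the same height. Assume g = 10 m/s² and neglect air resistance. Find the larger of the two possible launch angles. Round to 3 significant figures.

Level-ground range: R = v₀² sin(2θ)/g ⇒ sin 2θ = R g / v₀² = 73.5×10/30.0² = 0.8167.
2θ = arcsin(0.8167) = 54.76° or 180° − 54.76° = 125.24°.
So θ = 27.4° or θ = 62.6°.

62.6°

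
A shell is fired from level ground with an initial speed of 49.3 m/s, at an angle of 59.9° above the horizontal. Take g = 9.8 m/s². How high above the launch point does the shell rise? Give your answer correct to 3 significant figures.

92.8 m

Vertical component of launch velocity: v_y = 49.3 sin 59.9° = 42.65 m/s.
At the highest point the vertical velocity is zero, so v_y² = 2 g h_max.
h_max = (42.65)² / (2 × 9.8) = 1819 / 19.60 = 92.8 m.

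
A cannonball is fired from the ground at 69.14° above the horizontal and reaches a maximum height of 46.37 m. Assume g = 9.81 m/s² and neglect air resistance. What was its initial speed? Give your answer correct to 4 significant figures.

At maximum height v_y = 0, so (v₀ sin θ)² = 2 g H.
v₀ sin 69.14° = √(2 × 9.81 × 46.37) = 30.163 m/s.
v₀ = 30.163 / sin 69.14° = 30.163 / 0.9345 = 32.28 m/s.

32.28 m/s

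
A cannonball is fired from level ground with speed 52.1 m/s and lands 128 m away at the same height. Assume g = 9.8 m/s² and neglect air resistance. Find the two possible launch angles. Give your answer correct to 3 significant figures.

13.8° and 76.2°

Level-ground range: R = v₀² sin(2θ)/g ⇒ sin 2θ = R g / v₀² = 128×9.8/52.1² = 0.4621.
2θ = arcsin(0.4621) = 27.52° or 180° − 27.52° = 152.48°.
So θ = 13.8° or θ = 76.2°.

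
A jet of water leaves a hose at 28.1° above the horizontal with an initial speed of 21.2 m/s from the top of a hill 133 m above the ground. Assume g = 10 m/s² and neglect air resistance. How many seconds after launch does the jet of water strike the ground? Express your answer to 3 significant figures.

Vertical component: v_y = 21.2 sin 28.1° = 9.985 m/s.
Taking up as positive with launch at y = 133 m, landing at y = 0: 0 = 133 + 9.985 t − ½(10) t².
Solving 5.000 t² − 9.985 t − 133 = 0 gives t = [9.985 + √(9.985² + 4·5.000·133)] / 10.00 = 6.25 s.

6.25 s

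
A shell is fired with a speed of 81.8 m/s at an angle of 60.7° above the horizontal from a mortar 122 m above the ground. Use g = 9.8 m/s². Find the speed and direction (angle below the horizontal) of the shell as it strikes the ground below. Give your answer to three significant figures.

v_x = 81.8 cos 60.7° = 40.03 m/s (constant).
|v_y| at impact = √((71.34)² + 2×9.8×122) = 86.49 m/s.
Speed = √(40.03² + 86.49²) = 95.3 m/s; angle = arctan(86.49/40.03) = 65.2° below horizontal.

95.3 m/s at 65.2° below the horizontal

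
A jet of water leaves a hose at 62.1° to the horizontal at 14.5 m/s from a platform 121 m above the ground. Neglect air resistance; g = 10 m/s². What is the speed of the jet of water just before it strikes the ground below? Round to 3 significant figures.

v_x = 14.5 cos 62.1° = 6.785 m/s is unchanged throughout.
For the vertical component, v_y² = v_y0² + 2 g h = (12.81)² + 2×10×121 = 2584, so |v_y| = 50.83 m/s.
Impact speed = √(v_x² + v_y²) = √(46.04 + 2584) = 51.3 m/s.

51.3 m/s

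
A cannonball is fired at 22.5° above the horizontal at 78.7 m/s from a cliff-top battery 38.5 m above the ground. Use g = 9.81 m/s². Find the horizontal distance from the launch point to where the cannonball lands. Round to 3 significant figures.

Components: v_x = 78.7 cos 22.5° = 72.71 m/s, v_y = 78.7 sin 22.5° = 30.12 m/s.
Vertical: 0 = 38.5 + 30.12 t − ½(9.81) t² ⇒ 4.905 t² − 30.12 t − 38.5 = 0.
t = [30.12 + √(907.2 + 755.4)] / 9.810 = 7.227 s.
Horizontal: R = v_x · t = 72.71 × 7.227 = 525 m.

525 m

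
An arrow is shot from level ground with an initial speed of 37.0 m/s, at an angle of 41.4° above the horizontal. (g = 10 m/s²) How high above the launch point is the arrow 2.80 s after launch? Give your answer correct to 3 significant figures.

v_y0 = 37.0 sin 41.4° = 24.47 m/s.
y(t) = v_y0 t − ½ g t² = 24.47×2.80 − 5.000×2.80² = 29.3 m.

29.3 m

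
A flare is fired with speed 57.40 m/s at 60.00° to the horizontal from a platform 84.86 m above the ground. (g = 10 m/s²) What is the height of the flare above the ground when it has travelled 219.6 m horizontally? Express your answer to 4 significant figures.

172.5 m

v_x = 57.40 cos 60.00° = 28.700 m/s, v_y0 = 57.40 sin 60.00° = 49.710 m/s.
Time to reach x = 219.6 m: t = x / v_x = 219.6 / 28.700 = 7.6516 s.
y = 84.86 + v_y0 t − ½ g t² = 84.86 + 49.710×7.6516 − 5.000×7.6516² = 172.5 m.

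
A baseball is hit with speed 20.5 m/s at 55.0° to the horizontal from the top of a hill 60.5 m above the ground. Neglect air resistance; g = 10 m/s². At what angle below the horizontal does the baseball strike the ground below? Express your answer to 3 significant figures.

v_x = 20.5 cos 55.0° = 11.76 m/s.
At impact |v_y| = √(v_y0² + 2 g h) = √(16.79² + 2×10×60.5) = 38.63 m/s.
Angle below horizontal = arctan(|v_y| / v_x) = arctan(38.63 / 11.76) = 73.1°.

73.1°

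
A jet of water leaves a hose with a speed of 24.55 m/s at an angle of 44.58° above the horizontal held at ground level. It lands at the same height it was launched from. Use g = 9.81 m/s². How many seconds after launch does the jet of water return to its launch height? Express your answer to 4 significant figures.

Vertical component: v_y = 24.55 sin 44.58° = 17.232 m/s.
For a projectile landing at launch height, time of flight is t = 2 v_y / g = 2 × 17.232 / 9.81 = 3.513 s.

3.513 s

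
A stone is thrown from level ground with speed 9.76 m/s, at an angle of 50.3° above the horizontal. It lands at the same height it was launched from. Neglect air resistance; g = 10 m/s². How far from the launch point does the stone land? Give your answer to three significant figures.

For level ground, R = v₀² sin(2θ) / g.
sin(2 × 50.3°) = sin 100.6° = 0.9829.
R = (9.76)² × 0.9829 / 10 = 9.36 m.

9.36 m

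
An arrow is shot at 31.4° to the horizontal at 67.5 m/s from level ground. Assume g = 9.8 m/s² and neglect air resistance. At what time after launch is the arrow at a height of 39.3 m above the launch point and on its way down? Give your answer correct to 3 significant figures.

5.79 s

v_y0 = 67.5 sin 31.4° = 35.17 m/s.
Set y = v_y0 t − ½ g t² = 39.3: 4.900 t² − 35.17 t + 39.3 = 0.
t = [35.17 ± √(1237 − 770.3)] / 9.8 = (35.17 ± 21.60) / 9.8, giving t = 1.38 s or t = 5.79 s.
On the way down corresponds to the larger root: t = 5.79 s.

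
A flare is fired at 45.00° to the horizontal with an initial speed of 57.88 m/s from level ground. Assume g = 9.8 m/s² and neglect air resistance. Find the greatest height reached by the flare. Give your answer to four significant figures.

Vertical component of launch velocity: v_y = 57.88 sin 45.00° = 40.927 m/s.
At the highest point the vertical velocity is zero, so v_y² = 2 g h_max.
h_max = (40.927)² / (2 × 9.8) = 1675.0 / 19.60 = 85.46 m.

85.46 m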